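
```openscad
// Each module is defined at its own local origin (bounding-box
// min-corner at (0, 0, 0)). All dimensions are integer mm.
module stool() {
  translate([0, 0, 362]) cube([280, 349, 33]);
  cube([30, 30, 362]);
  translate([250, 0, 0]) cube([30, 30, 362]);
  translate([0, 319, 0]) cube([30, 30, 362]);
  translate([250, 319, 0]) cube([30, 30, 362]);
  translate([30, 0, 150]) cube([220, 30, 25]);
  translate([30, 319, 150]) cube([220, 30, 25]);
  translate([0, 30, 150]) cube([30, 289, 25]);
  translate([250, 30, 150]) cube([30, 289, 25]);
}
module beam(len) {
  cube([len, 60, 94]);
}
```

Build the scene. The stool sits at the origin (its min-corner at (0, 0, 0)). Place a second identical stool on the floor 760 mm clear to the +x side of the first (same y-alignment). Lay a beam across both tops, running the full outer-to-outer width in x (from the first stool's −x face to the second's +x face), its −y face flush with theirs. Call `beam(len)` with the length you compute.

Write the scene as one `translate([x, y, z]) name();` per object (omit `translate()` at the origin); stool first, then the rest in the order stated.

stool();
translate([1040, 0, 0]) stool();
translate([0, 0, 395]) beam(1320);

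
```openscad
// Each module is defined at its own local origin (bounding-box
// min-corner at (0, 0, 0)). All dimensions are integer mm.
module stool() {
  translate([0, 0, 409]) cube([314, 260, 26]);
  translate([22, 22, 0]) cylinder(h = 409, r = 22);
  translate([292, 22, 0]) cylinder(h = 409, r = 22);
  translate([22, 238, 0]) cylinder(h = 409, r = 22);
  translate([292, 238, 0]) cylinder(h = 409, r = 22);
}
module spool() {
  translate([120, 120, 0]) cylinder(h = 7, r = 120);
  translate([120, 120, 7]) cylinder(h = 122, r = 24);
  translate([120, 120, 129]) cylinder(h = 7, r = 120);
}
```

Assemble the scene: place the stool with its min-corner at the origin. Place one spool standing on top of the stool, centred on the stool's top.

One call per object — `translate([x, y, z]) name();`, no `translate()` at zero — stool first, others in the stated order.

stool();
translate([37, 10, 435]) spool();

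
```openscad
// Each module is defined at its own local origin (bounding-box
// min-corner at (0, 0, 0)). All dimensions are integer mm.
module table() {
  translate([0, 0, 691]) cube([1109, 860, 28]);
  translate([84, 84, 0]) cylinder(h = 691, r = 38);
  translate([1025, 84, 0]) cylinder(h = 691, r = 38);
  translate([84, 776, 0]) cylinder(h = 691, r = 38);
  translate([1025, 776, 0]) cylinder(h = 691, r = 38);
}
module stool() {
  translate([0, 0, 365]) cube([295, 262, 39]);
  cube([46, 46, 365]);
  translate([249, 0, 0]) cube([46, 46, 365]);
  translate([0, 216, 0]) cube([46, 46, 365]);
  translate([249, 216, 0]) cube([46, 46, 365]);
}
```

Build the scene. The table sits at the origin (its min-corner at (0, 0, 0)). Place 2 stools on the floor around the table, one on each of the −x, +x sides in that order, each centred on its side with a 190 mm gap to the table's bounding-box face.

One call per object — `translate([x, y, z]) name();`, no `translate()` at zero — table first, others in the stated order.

table();
translate([-485, 299, 0]) stool();
translate([1299, 299, 0]) stool();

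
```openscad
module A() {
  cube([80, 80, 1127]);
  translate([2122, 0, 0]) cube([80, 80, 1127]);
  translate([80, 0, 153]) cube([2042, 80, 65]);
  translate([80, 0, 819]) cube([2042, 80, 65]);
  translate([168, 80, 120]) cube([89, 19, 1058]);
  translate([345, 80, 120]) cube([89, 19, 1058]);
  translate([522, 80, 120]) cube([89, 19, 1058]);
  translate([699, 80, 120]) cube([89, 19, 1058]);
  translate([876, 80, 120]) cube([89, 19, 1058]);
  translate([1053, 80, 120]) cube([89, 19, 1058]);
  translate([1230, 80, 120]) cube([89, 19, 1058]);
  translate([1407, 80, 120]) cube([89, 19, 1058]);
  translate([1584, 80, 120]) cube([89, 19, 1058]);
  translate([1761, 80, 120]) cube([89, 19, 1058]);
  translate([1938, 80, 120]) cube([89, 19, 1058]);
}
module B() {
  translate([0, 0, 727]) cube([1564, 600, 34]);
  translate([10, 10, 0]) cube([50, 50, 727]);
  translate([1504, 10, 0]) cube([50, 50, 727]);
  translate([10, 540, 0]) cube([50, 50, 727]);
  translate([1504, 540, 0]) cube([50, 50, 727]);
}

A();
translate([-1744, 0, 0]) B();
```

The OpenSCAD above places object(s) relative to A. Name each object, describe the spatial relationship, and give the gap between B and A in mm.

The table's nearest face is 180 mm from the fence section's −x face.

A is a fence section. B is a table. The table is on the floor beside the fence section on its −x side. The gap between the table and the fence section is 180 mm.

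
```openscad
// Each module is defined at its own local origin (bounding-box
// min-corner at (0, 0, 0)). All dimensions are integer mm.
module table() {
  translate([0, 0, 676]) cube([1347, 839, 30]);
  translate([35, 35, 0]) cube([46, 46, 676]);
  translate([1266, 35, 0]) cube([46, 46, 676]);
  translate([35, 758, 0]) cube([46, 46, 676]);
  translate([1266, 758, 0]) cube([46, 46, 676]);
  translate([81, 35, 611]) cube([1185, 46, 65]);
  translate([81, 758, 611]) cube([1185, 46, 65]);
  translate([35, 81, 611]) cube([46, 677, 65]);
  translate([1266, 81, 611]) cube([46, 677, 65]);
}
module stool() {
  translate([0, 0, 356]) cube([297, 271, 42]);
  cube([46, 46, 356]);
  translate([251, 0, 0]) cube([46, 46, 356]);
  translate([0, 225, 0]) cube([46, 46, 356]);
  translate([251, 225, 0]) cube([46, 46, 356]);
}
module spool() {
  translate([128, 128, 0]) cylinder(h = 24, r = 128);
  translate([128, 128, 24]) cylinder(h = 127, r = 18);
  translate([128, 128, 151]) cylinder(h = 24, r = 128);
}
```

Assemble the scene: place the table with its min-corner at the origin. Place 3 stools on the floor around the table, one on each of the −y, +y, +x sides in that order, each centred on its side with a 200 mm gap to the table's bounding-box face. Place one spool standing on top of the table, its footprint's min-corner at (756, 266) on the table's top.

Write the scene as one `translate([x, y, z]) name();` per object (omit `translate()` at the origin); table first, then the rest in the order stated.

table();
translate([525, -471, 0]) stool();
translate([525, 1039, 0]) stool();
translate([1547, 284, 0]) stool();
translate([756, 266, 706]) spool();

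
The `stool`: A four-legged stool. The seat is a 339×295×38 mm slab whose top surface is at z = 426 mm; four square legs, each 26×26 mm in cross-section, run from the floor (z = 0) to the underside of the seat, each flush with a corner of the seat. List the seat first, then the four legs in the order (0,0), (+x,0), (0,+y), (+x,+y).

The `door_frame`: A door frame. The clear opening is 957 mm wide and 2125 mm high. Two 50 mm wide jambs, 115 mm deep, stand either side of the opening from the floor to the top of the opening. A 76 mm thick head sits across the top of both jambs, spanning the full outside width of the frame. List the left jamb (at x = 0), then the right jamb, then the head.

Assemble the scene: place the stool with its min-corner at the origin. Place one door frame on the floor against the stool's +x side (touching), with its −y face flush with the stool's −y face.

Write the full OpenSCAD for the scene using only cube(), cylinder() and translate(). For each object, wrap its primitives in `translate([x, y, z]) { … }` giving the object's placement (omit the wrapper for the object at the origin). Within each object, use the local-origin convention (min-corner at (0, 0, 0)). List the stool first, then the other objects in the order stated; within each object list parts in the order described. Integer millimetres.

translate([0, 0, 388]) cube([339, 295, 38]);
cube([26, 26, 388]);
translate([313, 0, 0]) cube([26, 26, 388]);
translate([0, 269, 0]) cube([26, 26, 388]);
translate([313, 269, 0]) cube([26, 26, 388]);
translate([339, 0, 0]) {
  cube([50, 115, 2125]);
  translate([1007, 0, 0]) cube([50, 115, 2125]);
  translate([0, 0, 2125]) cube([1057, 115, 76]);
}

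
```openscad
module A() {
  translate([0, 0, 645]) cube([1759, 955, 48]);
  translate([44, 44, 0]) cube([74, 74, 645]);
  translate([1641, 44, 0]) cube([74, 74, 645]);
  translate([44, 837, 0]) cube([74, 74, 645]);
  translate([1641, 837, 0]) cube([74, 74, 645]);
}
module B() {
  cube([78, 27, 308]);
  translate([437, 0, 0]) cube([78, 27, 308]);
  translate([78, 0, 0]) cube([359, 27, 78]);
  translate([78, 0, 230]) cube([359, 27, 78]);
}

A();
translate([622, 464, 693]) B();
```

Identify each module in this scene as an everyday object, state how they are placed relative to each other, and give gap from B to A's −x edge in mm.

The picture frame's min-x is at 622; the table's min-x is 0; gap = 622 mm.

A is a table. B is a picture frame. The picture frame is on top of the table, centred. The gap from the picture frame to the table's −x edge is 622 mm.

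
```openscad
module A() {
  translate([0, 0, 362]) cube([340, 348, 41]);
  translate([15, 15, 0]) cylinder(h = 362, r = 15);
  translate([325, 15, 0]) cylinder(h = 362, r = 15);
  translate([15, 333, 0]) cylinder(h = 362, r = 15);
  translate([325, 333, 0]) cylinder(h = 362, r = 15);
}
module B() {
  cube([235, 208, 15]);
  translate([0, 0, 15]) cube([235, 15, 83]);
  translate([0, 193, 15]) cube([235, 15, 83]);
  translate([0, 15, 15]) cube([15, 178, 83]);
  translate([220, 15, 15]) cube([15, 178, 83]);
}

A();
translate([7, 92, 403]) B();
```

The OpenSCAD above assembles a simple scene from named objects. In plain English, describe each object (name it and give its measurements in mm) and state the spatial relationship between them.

A is a four-legged stool. The seat is a 340×348×41 mm slab whose top surface is at z = 403 mm; four round legs, each 30 mm in diameter, run from the floor (z = 0) to the underside of the seat, each leg's axis is inset half a diameter from the nearest pair of seat edges (so the leg's bounding box is flush with the corner).

B is an open storage box with external size 235×208×98 mm and wall thickness 15 mm (the base is also 15 mm thick). The base covers the whole footprint; the four walls stand on the base, with the y-facing walls full-width and the x-facing walls fitting between their inner faces.

The open box is on top of the stool.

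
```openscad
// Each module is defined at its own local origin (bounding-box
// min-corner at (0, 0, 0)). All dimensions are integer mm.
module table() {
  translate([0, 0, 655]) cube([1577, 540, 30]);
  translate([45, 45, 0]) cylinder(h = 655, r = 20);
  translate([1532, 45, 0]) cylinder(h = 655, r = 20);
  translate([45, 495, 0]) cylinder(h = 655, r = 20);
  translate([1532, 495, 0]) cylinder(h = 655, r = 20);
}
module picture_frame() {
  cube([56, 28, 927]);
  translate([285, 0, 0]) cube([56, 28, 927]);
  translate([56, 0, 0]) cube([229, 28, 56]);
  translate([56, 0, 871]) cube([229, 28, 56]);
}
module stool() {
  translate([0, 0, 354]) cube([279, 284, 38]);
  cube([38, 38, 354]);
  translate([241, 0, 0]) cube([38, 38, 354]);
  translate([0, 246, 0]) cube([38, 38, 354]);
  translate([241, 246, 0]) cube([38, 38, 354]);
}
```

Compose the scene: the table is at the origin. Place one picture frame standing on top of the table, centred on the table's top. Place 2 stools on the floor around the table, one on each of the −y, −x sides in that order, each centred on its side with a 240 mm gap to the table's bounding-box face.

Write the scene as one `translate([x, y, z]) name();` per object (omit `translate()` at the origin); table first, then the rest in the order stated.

table();
translate([618, 256, 685]) picture_frame();
translate([649, -524, 0]) stool();
translate([-519, 128, 0]) stool();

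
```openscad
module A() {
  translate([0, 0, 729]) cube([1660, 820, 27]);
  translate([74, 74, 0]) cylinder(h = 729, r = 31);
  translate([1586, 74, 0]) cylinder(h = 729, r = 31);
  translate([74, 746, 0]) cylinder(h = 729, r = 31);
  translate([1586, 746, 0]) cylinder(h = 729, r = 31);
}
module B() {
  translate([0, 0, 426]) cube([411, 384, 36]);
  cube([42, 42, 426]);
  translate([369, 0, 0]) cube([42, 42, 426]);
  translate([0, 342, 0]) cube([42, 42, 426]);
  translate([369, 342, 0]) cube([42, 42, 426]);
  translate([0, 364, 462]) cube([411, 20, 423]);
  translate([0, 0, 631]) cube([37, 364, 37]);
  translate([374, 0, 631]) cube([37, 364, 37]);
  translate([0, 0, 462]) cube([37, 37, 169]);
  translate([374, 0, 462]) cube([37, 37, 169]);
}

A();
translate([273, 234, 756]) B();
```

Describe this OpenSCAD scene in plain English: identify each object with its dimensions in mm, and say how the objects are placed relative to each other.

A is a table with a 1660×820 mm rectangular top, 27 mm thick, top surface at z = 756 mm, supported by four round legs of 62 mm diameter, each leg's bounding box inset 43 mm from the nearest pair of top edges, running from the floor.

B is a chair: 411×384 mm seat, 36 mm thick, top at z = 462 mm, on four 42 mm square corner legs flush with the seat edges. A 20 mm thick backrest slab spans the full seat width, extending 423 mm above the seat top, its back face flush with the seat's +y edge. Two armrests of 37×37 mm section run along each side from the seat's front edge to the front of the backrest, top faces 206 mm above the seat top and outer faces flush with the seat's x-edges; a 37×37 mm post under the front of each armrest stands on the seat at the front corner.

The chair is on top of the table.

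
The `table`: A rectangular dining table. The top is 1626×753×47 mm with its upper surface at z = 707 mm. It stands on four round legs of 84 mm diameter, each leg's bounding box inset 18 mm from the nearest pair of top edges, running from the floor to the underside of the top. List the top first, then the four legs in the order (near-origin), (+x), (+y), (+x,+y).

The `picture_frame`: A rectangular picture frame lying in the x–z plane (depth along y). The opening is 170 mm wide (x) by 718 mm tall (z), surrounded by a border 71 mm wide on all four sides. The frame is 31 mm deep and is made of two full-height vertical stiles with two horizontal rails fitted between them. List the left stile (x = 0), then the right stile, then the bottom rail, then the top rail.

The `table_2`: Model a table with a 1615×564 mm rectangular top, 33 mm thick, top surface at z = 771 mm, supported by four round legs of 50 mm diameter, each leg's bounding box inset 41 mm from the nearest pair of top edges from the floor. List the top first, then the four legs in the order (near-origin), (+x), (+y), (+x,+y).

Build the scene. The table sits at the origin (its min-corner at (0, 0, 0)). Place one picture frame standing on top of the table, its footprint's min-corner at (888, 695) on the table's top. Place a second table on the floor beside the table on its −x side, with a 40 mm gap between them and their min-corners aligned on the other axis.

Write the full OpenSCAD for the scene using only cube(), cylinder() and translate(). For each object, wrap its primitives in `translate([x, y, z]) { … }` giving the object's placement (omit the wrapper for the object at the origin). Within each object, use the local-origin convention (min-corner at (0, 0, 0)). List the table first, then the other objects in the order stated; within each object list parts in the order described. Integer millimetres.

translate([0, 0, 660]) cube([1626, 753, 47]);
translate([60, 60, 0]) cylinder(h = 660, r = 42);
translate([1566, 60, 0]) cylinder(h = 660, r = 42);
translate([60, 693, 0]) cylinder(h = 660, r = 42);
translate([1566, 693, 0]) cylinder(h = 660, r = 42);
translate([888, 695, 707]) {
  cube([71, 31, 860]);
  translate([241, 0, 0]) cube([71, 31, 860]);
  translate([71, 0, 0]) cube([170, 31, 71]);
  translate([71, 0, 789]) cube([170, 31, 71]);
}
translate([-1655, 0, 0]) {
  translate([0, 0, 738]) cube([1615, 564, 33]);
  translate([66, 66, 0]) cylinder(h = 738, r = 25);
  translate([1549, 66, 0]) cylinder(h = 738, r = 25);
  translate([66, 498, 0]) cylinder(h = 738, r = 25);
  translate([1549, 498, 0]) cylinder(h = 738, r = 25);
}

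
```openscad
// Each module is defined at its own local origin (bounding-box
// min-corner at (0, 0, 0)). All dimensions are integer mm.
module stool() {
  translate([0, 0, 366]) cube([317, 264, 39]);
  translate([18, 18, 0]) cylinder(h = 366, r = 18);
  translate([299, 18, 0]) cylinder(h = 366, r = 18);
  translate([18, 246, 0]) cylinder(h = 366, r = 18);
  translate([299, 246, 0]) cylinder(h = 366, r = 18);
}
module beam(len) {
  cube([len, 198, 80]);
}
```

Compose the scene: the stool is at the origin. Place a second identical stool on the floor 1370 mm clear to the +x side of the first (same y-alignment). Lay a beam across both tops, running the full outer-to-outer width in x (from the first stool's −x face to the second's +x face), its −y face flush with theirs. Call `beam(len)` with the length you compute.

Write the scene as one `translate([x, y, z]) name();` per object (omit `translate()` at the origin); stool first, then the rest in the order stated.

stool();
translate([1687, 0, 0]) stool();
translate([0, 0, 405]) beam(2004);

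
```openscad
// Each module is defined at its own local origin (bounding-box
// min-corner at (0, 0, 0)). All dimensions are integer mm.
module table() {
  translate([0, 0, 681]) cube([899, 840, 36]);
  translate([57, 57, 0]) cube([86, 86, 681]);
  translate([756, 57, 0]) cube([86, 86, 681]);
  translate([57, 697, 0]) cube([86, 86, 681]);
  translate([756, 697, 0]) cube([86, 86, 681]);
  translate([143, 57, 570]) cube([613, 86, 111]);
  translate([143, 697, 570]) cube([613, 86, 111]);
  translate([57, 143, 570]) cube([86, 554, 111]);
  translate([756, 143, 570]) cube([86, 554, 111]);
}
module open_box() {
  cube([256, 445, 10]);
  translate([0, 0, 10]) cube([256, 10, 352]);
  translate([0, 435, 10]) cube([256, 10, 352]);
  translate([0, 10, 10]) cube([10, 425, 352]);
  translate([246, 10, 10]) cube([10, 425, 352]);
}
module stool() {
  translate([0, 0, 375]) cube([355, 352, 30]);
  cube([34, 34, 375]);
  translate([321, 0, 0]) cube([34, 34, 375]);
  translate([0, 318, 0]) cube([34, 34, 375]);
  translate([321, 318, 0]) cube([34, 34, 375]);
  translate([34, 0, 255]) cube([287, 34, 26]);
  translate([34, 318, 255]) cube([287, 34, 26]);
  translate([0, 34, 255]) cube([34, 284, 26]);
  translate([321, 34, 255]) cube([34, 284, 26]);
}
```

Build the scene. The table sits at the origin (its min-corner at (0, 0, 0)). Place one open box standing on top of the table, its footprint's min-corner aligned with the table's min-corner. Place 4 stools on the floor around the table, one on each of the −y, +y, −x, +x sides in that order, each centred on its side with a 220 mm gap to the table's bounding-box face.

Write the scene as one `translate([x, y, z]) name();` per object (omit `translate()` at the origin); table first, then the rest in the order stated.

table();
translate([0, 0, 717]) open_box();
translate([272, -572, 0]) stool();
translate([272, 1060, 0]) stool();
translate([-575, 244, 0]) stool();
translate([1119, 244, 0]) stool();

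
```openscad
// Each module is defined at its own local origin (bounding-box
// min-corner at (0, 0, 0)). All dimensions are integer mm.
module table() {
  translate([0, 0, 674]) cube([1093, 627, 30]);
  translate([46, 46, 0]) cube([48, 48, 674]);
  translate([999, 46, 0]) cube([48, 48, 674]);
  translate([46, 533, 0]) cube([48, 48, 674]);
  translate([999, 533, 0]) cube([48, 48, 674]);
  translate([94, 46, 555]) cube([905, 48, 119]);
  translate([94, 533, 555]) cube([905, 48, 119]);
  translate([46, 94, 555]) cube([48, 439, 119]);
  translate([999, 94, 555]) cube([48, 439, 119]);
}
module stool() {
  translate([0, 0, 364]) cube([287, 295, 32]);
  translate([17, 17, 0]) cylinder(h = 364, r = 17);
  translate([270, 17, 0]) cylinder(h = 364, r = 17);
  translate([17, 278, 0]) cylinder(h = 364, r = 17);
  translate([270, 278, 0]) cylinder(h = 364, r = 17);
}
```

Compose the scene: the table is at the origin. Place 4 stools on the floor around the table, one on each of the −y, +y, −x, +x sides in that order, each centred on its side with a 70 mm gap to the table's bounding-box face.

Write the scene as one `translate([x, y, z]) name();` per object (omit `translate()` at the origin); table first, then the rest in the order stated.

table();
translate([403, -365, 0]) stool();
translate([403, 697, 0]) stool();
translate([-357, 166, 0]) stool();
translate([1163, 166, 0]) stool();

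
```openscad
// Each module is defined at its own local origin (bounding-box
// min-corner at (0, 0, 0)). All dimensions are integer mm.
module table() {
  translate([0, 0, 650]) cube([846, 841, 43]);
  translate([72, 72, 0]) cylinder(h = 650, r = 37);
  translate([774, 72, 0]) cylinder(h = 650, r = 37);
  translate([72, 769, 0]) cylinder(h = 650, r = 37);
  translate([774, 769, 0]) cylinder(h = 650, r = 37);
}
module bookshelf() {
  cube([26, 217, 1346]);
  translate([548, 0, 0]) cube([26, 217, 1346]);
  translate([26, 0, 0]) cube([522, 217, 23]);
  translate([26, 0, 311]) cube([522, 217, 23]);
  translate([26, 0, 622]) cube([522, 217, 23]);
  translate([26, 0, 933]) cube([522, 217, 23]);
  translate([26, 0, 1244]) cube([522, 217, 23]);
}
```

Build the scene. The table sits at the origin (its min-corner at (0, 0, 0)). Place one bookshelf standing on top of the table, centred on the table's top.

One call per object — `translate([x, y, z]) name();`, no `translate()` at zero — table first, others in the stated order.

table();
translate([136, 312, 693]) bookshelf();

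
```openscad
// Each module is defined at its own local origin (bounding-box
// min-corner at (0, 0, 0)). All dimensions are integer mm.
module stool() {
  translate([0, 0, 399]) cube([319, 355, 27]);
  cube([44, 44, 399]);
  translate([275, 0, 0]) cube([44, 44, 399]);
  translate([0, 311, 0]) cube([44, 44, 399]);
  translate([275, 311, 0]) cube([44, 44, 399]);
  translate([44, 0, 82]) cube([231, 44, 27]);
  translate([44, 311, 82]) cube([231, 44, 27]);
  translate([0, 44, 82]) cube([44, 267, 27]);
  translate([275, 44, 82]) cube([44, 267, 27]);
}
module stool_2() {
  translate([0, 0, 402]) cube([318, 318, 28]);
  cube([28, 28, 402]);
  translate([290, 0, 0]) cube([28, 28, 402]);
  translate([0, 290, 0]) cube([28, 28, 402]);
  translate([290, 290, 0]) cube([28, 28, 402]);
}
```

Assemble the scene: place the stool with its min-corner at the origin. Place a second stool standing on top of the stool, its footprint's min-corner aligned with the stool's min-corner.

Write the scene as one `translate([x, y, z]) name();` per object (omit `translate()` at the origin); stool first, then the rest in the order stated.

stool();
translate([0, 0, 426]) stool_2();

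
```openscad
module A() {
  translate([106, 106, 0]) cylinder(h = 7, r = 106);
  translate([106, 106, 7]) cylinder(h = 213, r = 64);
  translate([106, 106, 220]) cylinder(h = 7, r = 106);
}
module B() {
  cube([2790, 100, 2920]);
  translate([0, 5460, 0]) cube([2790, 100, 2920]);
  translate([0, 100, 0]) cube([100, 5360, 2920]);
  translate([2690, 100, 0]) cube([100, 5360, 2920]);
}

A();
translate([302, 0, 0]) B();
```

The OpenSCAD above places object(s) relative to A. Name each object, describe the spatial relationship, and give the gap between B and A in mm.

The house frame's nearest face is 90 mm from the spool's +x face.

A is a spool. B is a house frame. The house frame is on the floor beside the spool on its +x side. The gap between the house frame and the spool is 90 mm.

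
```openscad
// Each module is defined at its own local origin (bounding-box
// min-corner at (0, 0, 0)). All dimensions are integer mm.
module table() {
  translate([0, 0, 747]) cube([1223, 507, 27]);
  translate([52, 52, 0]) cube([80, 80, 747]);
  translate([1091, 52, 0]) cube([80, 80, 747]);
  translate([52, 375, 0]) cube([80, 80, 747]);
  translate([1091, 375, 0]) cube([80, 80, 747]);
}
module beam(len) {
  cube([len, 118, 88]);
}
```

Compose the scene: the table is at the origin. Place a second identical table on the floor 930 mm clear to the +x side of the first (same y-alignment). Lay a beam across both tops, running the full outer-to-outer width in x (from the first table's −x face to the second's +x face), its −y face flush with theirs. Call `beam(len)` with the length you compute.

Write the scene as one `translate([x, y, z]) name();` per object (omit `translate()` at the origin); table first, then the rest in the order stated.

table();
translate([2153, 0, 0]) table();
translate([0, 0, 774]) beam(3376);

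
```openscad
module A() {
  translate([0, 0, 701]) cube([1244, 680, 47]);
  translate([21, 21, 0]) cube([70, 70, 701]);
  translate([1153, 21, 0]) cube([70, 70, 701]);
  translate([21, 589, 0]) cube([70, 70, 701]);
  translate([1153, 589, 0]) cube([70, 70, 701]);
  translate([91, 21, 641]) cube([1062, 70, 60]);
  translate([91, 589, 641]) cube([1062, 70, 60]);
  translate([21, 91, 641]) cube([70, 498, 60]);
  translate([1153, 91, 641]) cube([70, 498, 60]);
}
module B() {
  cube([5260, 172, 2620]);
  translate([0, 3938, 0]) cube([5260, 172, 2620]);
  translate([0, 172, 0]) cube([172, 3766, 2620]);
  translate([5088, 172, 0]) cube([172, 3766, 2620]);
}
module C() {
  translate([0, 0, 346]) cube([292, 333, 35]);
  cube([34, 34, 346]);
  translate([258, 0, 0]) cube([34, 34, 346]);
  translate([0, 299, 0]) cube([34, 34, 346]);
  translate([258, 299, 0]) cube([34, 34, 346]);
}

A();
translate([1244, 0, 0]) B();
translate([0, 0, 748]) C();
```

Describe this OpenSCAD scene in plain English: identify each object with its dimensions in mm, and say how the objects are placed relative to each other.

A is a table with a 1244×680 mm rectangular top, 47 mm thick, top surface at z = 748 mm, supported by four 70×70 mm square legs, each inset 21 mm from the nearest pair of top edges, running from the floor. Four apron rails, 70 mm thick and 60 mm tall, run between adjacent legs with their top edges flush with the underside of the top and their outer faces flush with the legs' outer faces.

B is the wall frame of a small rectangular building: four walls, each 2620 mm tall and 172 mm thick, enclosing a footprint 5260 mm (x) by 4110 mm (y) outside-to-outside, with no floor or roof. The front and back walls (the −y and +y sides) span the full width; the two side walls fit between them.

C is a simple wooden stool: a rectangular seat 292 mm (x) by 333 mm (y), 35 mm thick, top face at z = 381 mm, on four square legs, each 34×34 mm in cross-section. The legs rest on z = 0, each flush with a corner of the seat.

The house frame is against the table's +x side, with their −y faces flush. The stool is on top of the table.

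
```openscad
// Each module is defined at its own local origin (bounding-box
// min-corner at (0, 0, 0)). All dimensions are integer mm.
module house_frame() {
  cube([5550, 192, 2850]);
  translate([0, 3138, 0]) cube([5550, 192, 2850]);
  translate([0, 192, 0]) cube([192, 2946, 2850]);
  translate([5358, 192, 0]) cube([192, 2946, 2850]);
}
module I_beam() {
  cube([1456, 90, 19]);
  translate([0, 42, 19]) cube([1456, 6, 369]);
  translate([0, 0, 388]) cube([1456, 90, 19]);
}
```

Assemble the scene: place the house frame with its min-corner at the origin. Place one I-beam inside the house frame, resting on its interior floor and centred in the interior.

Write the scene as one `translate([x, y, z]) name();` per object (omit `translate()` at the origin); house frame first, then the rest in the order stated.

house_frame();
translate([2047, 1620, 0]) I_beam();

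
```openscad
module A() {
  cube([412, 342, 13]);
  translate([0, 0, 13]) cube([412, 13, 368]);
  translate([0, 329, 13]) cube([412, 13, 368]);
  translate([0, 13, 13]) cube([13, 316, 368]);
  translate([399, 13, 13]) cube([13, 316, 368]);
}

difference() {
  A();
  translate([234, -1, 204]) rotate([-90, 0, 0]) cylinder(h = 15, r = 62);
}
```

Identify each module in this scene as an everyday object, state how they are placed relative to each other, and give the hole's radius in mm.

A is an open box. The open box has a circular hole through its front wall. The hole's radius is 62 mm.

The subtracted cylinder has r = 62 mm.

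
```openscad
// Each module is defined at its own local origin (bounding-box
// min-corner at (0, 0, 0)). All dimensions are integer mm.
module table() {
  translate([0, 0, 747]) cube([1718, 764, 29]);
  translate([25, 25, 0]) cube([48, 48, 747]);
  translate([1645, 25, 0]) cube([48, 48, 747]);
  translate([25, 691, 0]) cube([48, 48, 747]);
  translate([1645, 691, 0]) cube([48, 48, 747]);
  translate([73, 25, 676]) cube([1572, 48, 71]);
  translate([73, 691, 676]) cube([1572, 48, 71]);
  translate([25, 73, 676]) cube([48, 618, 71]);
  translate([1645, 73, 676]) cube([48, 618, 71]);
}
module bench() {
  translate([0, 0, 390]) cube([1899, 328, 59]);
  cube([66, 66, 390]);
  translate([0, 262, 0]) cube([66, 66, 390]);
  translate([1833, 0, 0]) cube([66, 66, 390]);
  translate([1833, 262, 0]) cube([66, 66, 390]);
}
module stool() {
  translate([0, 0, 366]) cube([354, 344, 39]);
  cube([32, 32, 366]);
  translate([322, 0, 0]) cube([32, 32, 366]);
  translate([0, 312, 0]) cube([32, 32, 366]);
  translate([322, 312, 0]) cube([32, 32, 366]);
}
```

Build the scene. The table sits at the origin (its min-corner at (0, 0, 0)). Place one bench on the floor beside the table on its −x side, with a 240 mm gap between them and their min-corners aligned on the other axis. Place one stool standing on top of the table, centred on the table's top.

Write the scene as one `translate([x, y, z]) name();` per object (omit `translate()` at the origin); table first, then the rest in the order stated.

table();
translate([-2139, 0, 0]) bench();
translate([682, 210, 776]) stool();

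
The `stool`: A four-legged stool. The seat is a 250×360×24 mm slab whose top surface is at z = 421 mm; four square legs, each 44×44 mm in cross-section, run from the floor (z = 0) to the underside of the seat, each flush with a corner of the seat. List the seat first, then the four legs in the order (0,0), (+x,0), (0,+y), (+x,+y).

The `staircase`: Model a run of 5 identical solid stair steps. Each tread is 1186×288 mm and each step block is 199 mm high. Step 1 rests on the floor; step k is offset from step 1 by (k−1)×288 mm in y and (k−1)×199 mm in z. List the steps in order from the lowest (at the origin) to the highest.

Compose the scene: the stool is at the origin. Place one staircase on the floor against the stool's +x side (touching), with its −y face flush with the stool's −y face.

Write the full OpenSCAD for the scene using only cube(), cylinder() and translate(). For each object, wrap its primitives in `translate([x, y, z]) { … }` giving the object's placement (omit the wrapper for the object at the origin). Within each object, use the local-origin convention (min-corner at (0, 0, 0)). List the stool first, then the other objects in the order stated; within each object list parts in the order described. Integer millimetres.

translate([0, 0, 397]) cube([250, 360, 24]);
cube([44, 44, 397]);
translate([206, 0, 0]) cube([44, 44, 397]);
translate([0, 316, 0]) cube([44, 44, 397]);
translate([206, 316, 0]) cube([44, 44, 397]);
translate([250, 0, 0]) {
  cube([1186, 288, 199]);
  translate([0, 288, 199]) cube([1186, 288, 199]);
  translate([0, 576, 398]) cube([1186, 288, 199]);
  translate([0, 864, 597]) cube([1186, 288, 199]);
  translate([0, 1152, 796]) cube([1186, 288, 199]);
}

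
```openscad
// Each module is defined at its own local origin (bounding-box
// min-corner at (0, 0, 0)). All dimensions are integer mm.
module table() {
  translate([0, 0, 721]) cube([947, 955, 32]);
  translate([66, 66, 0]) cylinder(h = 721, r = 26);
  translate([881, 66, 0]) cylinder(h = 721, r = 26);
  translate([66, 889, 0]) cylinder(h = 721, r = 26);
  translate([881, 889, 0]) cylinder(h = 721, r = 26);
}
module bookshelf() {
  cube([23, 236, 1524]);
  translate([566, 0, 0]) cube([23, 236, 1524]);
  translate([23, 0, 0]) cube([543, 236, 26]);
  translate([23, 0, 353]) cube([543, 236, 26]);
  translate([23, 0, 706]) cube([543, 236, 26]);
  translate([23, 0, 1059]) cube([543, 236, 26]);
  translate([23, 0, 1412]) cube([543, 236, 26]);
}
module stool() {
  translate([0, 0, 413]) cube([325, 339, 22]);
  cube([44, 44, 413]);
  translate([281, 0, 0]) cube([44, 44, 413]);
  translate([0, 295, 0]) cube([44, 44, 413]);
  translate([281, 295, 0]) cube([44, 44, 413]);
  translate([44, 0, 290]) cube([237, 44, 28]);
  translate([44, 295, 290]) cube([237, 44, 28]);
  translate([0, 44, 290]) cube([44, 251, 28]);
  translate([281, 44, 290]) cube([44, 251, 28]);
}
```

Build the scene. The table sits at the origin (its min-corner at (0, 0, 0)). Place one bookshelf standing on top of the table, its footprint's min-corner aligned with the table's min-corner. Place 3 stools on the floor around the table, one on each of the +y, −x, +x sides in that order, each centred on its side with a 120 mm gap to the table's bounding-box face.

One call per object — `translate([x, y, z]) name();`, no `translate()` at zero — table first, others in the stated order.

table();
translate([0, 0, 753]) bookshelf();
translate([311, 1075, 0]) stool();
translate([-445, 308, 0]) stool();
translate([1067, 308, 0]) stool();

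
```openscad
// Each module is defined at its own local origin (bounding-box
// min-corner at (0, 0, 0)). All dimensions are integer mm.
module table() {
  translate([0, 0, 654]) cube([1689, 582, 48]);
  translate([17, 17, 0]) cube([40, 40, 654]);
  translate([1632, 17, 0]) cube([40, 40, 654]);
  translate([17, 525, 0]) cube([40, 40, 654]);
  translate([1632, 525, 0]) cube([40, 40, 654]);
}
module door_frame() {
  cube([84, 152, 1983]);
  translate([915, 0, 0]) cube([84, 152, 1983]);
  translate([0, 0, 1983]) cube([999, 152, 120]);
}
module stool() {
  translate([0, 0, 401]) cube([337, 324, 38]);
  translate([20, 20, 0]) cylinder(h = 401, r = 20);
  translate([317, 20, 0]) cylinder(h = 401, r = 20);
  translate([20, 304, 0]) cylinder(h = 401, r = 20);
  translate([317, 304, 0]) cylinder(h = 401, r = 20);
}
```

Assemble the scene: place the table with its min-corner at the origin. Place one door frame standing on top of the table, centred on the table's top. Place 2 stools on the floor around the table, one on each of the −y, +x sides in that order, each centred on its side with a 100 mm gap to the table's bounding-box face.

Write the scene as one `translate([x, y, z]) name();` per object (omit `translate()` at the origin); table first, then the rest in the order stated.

table();
translate([345, 215, 702]) door_frame();
translate([676, -424, 0]) stool();
translate([1789, 129, 0]) stool();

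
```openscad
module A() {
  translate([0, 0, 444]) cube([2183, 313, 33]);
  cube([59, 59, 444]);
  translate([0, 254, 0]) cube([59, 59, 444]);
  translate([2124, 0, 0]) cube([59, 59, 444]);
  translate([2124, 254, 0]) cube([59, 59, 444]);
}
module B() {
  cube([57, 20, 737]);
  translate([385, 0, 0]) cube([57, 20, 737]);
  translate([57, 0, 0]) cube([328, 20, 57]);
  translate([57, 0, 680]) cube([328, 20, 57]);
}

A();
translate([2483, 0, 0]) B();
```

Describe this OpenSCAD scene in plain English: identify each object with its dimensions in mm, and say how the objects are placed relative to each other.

A is a bench: a 2183×313 mm seat slab, 33 mm thick, top at z = 477 mm, on four 59×59 mm square legs flush with the seat corners and standing on z = 0.

B is a rectangular picture frame lying in the x–z plane (depth along y). The opening is 328 mm wide (x) by 623 mm tall (z), surrounded by a border 57 mm wide on all four sides. The frame is 20 mm deep and is made of two full-height vertical stiles with two horizontal rails fitted between them.

The picture frame is on the floor beside the bench on its +x side.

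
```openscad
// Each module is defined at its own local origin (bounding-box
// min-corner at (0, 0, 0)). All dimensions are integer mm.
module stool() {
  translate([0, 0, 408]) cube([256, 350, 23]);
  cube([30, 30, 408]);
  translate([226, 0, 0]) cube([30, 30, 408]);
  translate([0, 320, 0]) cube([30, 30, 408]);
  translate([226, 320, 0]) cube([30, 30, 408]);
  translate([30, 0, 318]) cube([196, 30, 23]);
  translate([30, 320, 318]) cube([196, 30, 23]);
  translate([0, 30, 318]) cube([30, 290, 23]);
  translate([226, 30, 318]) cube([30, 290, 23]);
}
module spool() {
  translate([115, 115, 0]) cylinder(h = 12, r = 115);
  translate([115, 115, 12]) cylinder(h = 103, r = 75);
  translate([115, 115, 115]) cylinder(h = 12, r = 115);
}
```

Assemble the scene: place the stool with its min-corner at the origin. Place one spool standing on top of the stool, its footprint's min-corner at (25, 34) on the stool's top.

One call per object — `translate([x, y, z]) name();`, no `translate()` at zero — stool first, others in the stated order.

stool();
translate([25, 34, 431]) spool();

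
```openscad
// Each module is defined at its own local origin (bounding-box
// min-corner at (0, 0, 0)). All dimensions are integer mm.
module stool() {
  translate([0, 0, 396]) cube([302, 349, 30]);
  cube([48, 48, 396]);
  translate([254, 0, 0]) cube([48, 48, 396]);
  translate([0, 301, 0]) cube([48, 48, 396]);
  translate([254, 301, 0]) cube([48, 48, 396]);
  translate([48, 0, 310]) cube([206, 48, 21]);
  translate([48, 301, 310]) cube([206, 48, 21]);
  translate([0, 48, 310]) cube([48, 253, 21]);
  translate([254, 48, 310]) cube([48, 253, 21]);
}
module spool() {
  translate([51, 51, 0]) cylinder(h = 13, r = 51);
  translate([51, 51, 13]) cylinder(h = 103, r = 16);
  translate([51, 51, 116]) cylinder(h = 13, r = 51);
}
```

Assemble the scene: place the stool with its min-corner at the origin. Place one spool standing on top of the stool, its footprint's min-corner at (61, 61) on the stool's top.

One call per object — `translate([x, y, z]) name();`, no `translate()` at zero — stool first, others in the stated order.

stool();
translate([61, 61, 426]) spool();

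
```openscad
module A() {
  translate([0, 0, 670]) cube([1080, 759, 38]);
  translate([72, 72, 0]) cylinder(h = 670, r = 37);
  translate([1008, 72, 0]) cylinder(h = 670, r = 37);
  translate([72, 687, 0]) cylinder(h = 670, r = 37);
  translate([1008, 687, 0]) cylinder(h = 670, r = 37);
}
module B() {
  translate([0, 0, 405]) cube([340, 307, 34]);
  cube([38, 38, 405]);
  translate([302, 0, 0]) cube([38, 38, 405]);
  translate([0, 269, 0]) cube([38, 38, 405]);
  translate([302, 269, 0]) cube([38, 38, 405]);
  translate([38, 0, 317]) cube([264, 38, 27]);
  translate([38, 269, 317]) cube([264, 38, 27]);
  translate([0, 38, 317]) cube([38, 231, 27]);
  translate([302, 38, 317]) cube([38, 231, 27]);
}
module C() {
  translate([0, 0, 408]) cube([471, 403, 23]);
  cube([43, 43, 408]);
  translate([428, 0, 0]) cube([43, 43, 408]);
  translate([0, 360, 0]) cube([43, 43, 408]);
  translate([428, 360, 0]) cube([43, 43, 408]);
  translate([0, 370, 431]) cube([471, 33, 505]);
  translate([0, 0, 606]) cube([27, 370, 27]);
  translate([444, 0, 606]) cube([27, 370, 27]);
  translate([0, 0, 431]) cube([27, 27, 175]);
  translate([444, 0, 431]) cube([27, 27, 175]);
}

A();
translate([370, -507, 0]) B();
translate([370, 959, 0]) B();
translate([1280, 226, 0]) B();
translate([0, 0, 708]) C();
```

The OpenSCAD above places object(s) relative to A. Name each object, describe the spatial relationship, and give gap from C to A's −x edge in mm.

The chair's min-x is at 0; the table's min-x is 0; gap = 0 mm.

A is a table. B is a stool. C is a chair. Three stools sit around the table at the −y, +y, +x sides. The chair is on top of the table. The gap from the chair to the table's −x edge is 0 mm.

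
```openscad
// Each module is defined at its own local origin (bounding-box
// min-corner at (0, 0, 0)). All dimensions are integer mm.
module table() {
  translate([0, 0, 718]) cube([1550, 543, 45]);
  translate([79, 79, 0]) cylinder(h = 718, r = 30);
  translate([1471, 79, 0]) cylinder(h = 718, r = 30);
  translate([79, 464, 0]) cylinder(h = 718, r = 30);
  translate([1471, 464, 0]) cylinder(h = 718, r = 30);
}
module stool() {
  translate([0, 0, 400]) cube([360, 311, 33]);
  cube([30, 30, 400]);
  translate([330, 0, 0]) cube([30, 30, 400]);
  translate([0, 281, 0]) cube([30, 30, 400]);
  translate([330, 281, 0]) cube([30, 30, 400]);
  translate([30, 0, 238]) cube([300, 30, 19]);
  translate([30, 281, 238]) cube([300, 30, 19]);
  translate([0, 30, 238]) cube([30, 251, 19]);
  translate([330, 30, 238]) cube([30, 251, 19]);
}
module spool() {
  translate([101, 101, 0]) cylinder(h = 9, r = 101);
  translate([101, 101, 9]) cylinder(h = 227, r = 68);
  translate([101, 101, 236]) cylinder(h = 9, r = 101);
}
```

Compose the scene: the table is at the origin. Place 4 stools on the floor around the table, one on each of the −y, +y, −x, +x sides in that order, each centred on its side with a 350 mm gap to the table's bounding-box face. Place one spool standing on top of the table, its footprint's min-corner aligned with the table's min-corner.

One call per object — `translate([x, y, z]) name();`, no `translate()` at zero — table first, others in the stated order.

table();
translate([595, -661, 0]) stool();
translate([595, 893, 0]) stool();
translate([-710, 116, 0]) stool();
translate([1900, 116, 0]) stool();
translate([0, 0, 763]) spool();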